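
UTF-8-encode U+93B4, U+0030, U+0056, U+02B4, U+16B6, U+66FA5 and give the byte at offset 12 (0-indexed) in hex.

U+93B4 → 3-byte form E9 8E B4 at offsets 0–2.
U+0030 → 1-byte form 30 at offsets 3–3.
U+0056 → 1-byte form 56 at offsets 4–4.
U+02B4 → 2-byte form CA B4 at offsets 5–6.
U+16B6 → 3-byte form E1 9A B6 at offsets 7–9.
U+66FA5 → 4-byte form F1 A6 BE A5 at offsets 10–13.
Offset 12 falls in char 6's range; it's byte 3 of F1 A6 BE A5 = 0xBE.

0xBE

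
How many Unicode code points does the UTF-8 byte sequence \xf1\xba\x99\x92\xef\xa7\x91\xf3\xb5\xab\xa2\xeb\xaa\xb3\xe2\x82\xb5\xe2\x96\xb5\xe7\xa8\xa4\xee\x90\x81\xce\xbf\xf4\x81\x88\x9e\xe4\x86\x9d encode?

Byte at offset 0: 0xF1 = 11110001 → 4-byte char (#1). Advance 4.
Byte at offset 4: 0xEF = 11101111 → 3-byte char (#2). Advance 3.
Byte at offset 7: 0xF3 = 11110011 → 4-byte char (#3). Advance 4.
Byte at offset 11: 0xEB = 11101011 → 3-byte char (#4). Advance 3.
Byte at offset 14: 0xE2 = 11100010 → 3-byte char (#5). Advance 3.
Byte at offset 17: 0xE2 = 11100010 → 3-byte char (#6). Advance 3.
Byte at offset 20: 0xE7 = 11100111 → 3-byte char (#7). Advance 3.
Byte at offset 23: 0xEE = 11101110 → 3-byte char (#8). Advance 3.
Byte at offset 26: 0xCE = 11001110 → 2-byte char (#9). Advance 2.
Byte at offset 28: 0xF4 = 11110100 → 4-byte char (#10). Advance 4.
Byte at offset 32: 0xE4 = 11100100 → 3-byte char (#11). Advance 3.
Reached end at offset 35 after 11 code points.

11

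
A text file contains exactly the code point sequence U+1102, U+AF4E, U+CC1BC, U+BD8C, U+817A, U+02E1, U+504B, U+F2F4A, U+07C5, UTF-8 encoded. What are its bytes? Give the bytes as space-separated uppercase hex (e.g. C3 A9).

E1 84 82 EA BD 8E F3 8C 86 BC EB B6 8C E8 85 BA CB A1 E5 81 8B F3 B2 BD 8A DF 85

U+1102: 3-byte form → E1 84 82.
U+AF4E: 3-byte form → EA BD 8E.
U+CC1BC: 4-byte form → F3 8C 86 BC.
U+BD8C: 3-byte form → EB B6 8C.
U+817A: 3-byte form → E8 85 BA.
U+02E1: 2-byte form → CB A1.
U+504B: 3-byte form → E5 81 8B.
U+F2F4A: 4-byte form → F3 B2 BD 8A.
U+07C5: 2-byte form → DF 85.
Concatenated (27 bytes): E1 84 82 EA BD 8E F3 8C 86 BC EB B6 8C E8 85 BA CB A1 E5 81 8B F3 B2 BD 8A DF 85.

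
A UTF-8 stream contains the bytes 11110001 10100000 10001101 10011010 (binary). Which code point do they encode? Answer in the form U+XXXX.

U+6035A

Leading byte 0xF1 = 11110001 matches 11110xxx → 4-byte sequence.
Byte 1: 0xF1 = 11110001, payload 001 (3 bits).
Byte 2: 0xA0 = 10100000 (10xxxxxx ✓), payload 100000.
Byte 3: 0x8D = 10001101 (10xxxxxx ✓), payload 001101.
Byte 4: 0x9A = 10011010 (10xxxxxx ✓), payload 011010.
Concatenate: 001100000001101011010 = 0x6035A (21 bits → U+6035A).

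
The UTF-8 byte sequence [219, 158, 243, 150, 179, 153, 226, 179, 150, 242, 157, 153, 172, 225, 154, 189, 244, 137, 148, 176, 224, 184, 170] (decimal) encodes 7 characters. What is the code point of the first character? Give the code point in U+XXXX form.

Offset 0: leading byte 0xDB = 11011011 → 2-byte char #1 = DB 9E.
Leading byte 0xDB = 11011011 matches 110xxxxx → 2-byte sequence.
Byte 1: 0xDB = 11011011, payload 11011 (5 bits).
Byte 2: 0x9E = 10011110 (10xxxxxx ✓), payload 011110.
Concatenate: 11011011110 = 0x6DE (11 bits → U+06DE).

U+06DE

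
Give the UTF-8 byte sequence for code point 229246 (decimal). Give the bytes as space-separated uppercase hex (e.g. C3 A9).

F0 B7 BD BE

U+37F7E = 0x37F7E = 229246 decimal. In range U+10000–U+10FFFF → 4-byte form: 11110xxx 10xxxxxx 10xxxxxx 10xxxxxx.
Binary (21 bits): 000110111111101111110.
Split 3+6+6+6: 000 | 110111 | 111101 | 111110.
Byte 1: 11110000 = 0xF0.
Byte 2: 10110111 = 0xB7.
Byte 3: 10111101 = 0xBD.
Byte 4: 10111110 = 0xBE.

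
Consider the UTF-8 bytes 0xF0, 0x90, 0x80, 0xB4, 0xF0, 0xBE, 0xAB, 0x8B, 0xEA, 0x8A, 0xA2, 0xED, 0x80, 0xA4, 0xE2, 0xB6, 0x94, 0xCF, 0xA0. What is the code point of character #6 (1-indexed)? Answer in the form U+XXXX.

U+03E0

Offset 0: leading byte 0xF0 = 11110000 → 4-byte char #1 = F0 90 80 B4.
Offset 4: leading byte 0xF0 = 11110000 → 4-byte char #2 = F0 BE AB 8B.
Offset 8: leading byte 0xEA = 11101010 → 3-byte char #3 = EA 8A A2.
Offset 11: leading byte 0xED = 11101101 → 3-byte char #4 = ED 80 A4.
Offset 14: leading byte 0xE2 = 11100010 → 3-byte char #5 = E2 B6 94.
Offset 17: leading byte 0xCF = 11001111 → 2-byte char #6 = CF A0.
Leading byte 0xCF = 11001111 matches 110xxxxx → 2-byte sequence.
Byte 1: 0xCF = 11001111, payload 01111 (5 bits).
Byte 2: 0xA0 = 10100000 (10xxxxxx ✓), payload 100000.
Concatenate: 01111100000 = 0x3E0 (11 bits → U+03E0).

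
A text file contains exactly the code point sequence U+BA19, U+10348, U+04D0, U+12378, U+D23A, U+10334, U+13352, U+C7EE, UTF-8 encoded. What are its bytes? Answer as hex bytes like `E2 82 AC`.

U+BA19: 3-byte form → EB A8 99.
U+10348: 4-byte form → F0 90 8D 88.
U+04D0: 2-byte form → D3 90.
U+12378: 4-byte form → F0 92 8D B8.
U+D23A: 3-byte form → ED 88 BA.
U+10334: 4-byte form → F0 90 8C B4.
U+13352: 4-byte form → F0 93 8D 92.
U+C7EE: 3-byte form → EC 9F AE.
Concatenated (27 bytes): EB A8 99 F0 90 8D 88 D3 90 F0 92 8D B8 ED 88 BA F0 90 8C B4 F0 93 8D 92 EC 9F AE.

EB A8 99 F0 90 8D 88 D3 90 F0 92 8D B8 ED 88 BA F0 90 8C B4 F0 93 8D 92 EC 9F AE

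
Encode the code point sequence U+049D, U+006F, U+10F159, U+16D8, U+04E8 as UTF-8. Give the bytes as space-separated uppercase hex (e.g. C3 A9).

U+049D: 2-byte form → D2 9D.
U+006F: 1-byte form → 6F.
U+10F159: 4-byte form → F4 8F 85 99.
U+16D8: 3-byte form → E1 9B 98.
U+04E8: 2-byte form → D3 A8.
Concatenated (12 bytes): D2 9D 6F F4 8F 85 99 E1 9B 98 D3 A8.

D2 9D 6F F4 8F 85 99 E1 9B 98 D3 A8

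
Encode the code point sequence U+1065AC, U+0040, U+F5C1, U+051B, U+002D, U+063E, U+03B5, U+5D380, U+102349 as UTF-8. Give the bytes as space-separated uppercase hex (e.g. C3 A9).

F4 86 96 AC 40 EF 97 81 D4 9B 2D D8 BE CE B5 F1 9D 8E 80 F4 82 8D 89

U+1065AC: 4-byte form → F4 86 96 AC.
U+0040: 1-byte form → 40.
U+F5C1: 3-byte form → EF 97 81.
U+051B: 2-byte form → D4 9B.
U+002D: 1-byte form → 2D.
U+063E: 2-byte form → D8 BE.
U+03B5: 2-byte form → CE B5.
U+5D380: 4-byte form → F1 9D 8E 80.
U+102349: 4-byte form → F4 82 8D 89.
Concatenated (23 bytes): F4 86 96 AC 40 EF 97 81 D4 9B 2D D8 BE CE B5 F1 9D 8E 80 F4 82 8D 89.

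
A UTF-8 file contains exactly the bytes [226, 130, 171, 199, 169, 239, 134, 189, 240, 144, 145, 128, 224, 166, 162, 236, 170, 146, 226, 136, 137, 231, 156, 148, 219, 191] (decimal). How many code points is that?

Byte at offset 0: 0xE2 = 11100010 → 3-byte char (#1). Advance 3.
Byte at offset 3: 0xC7 = 11000111 → 2-byte char (#2). Advance 2.
Byte at offset 5: 0xEF = 11101111 → 3-byte char (#3). Advance 3.
Byte at offset 8: 0xF0 = 11110000 → 4-byte char (#4). Advance 4.
Byte at offset 12: 0xE0 = 11100000 → 3-byte char (#5). Advance 3.
Byte at offset 15: 0xEC = 11101100 → 3-byte char (#6). Advance 3.
Byte at offset 18: 0xE2 = 11100010 → 3-byte char (#7). Advance 3.
Byte at offset 21: 0xE7 = 11100111 → 3-byte char (#8). Advance 3.
Byte at offset 24: 0xDB = 11011011 → 2-byte char (#9). Advance 2.
Reached end at offset 26 after 9 code points.

9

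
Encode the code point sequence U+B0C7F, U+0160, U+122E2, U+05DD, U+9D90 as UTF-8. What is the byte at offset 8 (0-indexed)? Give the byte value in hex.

U+B0C7F → 4-byte form F2 B0 B1 BF at offsets 0–3.
U+0160 → 2-byte form C5 A0 at offsets 4–5.
U+122E2 → 4-byte form F0 92 8B A2 at offsets 6–9.
Offset 8 falls in char 3's range; it's byte 3 of F0 92 8B A2 = 0x8B.

0x8B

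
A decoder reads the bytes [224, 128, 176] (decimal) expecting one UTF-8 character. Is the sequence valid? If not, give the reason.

Leading byte 0xE0 = 11100000 → 3-byte form.
Continuation bytes all match 10xxxxxx. Payload decodes to 0x30.
But 0x30 < 0x800, the minimum for a 3-byte sequence — this is an overlong encoding.

invalid (overlong encoding)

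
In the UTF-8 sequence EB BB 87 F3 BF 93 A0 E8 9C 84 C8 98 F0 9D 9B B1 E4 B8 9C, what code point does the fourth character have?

U+0218

Offset 0: leading byte 0xEB = 11101011 → 3-byte char #1 = EB BB 87.
Offset 3: leading byte 0xF3 = 11110011 → 4-byte char #2 = F3 BF 93 A0.
Offset 7: leading byte 0xE8 = 11101000 → 3-byte char #3 = E8 9C 84.
Offset 10: leading byte 0xC8 = 11001000 → 2-byte char #4 = C8 98.
Leading byte 0xC8 = 11001000 matches 110xxxxx → 2-byte sequence.
Byte 1: 0xC8 = 11001000, payload 01000 (5 bits).
Byte 2: 0x98 = 10011000 (10xxxxxx ✓), payload 011000.
Concatenate: 01000011000 = 0x218 (11 bits → U+0218).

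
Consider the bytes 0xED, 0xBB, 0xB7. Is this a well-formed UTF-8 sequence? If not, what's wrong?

Structurally a 3-byte sequence; payload = 0xDEF7.
But 0xDEF7 is in U+D800–U+DFFF, the surrogate range. Surrogates are not Unicode scalar values and are forbidden in UTF-8.

invalid (encodes a surrogate (U+D800–U+DFFF))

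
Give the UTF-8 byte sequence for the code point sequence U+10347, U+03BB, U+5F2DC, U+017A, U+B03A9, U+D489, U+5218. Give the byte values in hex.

U+10347: 4-byte form → F0 90 8D 87.
U+03BB: 2-byte form → CE BB.
U+5F2DC: 4-byte form → F1 9F 8B 9C.
U+017A: 2-byte form → C5 BA.
U+B03A9: 4-byte form → F2 B0 8E A9.
U+D489: 3-byte form → ED 92 89.
U+5218: 3-byte form → E5 88 98.
Concatenated (22 bytes): F0 90 8D 87 CE BB F1 9F 8B 9C C5 BA F2 B0 8E A9 ED 92 89 E5 88 98.

F0 90 8D 87 CE BB F1 9F 8B 9C C5 BA F2 B0 8E A9 ED 92 89 E5 88 98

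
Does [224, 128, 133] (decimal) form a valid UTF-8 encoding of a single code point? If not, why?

invalid (overlong encoding)

Leading byte 0xE0 = 11100000 → 3-byte form.
Continuation bytes all match 10xxxxxx. Payload decodes to 0x5.
But 0x5 < 0x800, the minimum for a 3-byte sequence — this is an overlong encoding.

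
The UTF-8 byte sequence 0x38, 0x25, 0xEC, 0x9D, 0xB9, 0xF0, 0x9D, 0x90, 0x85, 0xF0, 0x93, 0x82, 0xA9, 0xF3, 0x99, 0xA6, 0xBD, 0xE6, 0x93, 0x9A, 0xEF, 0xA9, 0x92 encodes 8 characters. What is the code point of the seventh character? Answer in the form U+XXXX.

U+64DA

Offset 0: leading byte 0x38 = 00111000 → 1-byte char #1 = 38.
Offset 1: leading byte 0x25 = 00100101 → 1-byte char #2 = 25.
Offset 2: leading byte 0xEC = 11101100 → 3-byte char #3 = EC 9D B9.
Offset 5: leading byte 0xF0 = 11110000 → 4-byte char #4 = F0 9D 90 85.
Offset 9: leading byte 0xF0 = 11110000 → 4-byte char #5 = F0 93 82 A9.
Offset 13: leading byte 0xF3 = 11110011 → 4-byte char #6 = F3 99 A6 BD.
Offset 17: leading byte 0xE6 = 11100110 → 3-byte char #7 = E6 93 9A.
Leading byte 0xE6 = 11100110 matches 1110xxxx → 3-byte sequence.
Byte 1: 0xE6 = 11100110, payload 0110 (4 bits).
Byte 2: 0x93 = 10010011 (10xxxxxx ✓), payload 010011.
Byte 3: 0x9A = 10011010 (10xxxxxx ✓), payload 011010.
Concatenate: 0110010011011010 = 0x64DA (16 bits → U+64DA).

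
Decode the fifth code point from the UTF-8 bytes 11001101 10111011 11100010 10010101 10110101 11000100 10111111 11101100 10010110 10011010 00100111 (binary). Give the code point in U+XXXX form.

U+0027

Offset 0: leading byte 0xCD = 11001101 → 2-byte char #1 = CD BB.
Offset 2: leading byte 0xE2 = 11100010 → 3-byte char #2 = E2 95 B5.
Offset 5: leading byte 0xC4 = 11000100 → 2-byte char #3 = C4 BF.
Offset 7: leading byte 0xEC = 11101100 → 3-byte char #4 = EC 96 9A.
Offset 10: leading byte 0x27 = 00100111 → 1-byte char #5 = 27.
Leading byte 0x27 = 00100111 matches 0xxxxxxx → 1-byte sequence.
Byte 1: 0x27 = 00100111, payload 0100111 (7 bits).
Concatenate: 0100111 = 0x27 (7 bits → U+0027).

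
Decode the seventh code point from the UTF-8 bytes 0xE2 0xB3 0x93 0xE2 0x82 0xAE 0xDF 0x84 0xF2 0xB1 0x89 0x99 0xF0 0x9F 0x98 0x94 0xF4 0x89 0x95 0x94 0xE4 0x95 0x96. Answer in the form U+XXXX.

Offset 0: leading byte 0xE2 = 11100010 → 3-byte char #1 = E2 B3 93.
Offset 3: leading byte 0xE2 = 11100010 → 3-byte char #2 = E2 82 AE.
Offset 6: leading byte 0xDF = 11011111 → 2-byte char #3 = DF 84.
Offset 8: leading byte 0xF2 = 11110010 → 4-byte char #4 = F2 B1 89 99.
Offset 12: leading byte 0xF0 = 11110000 → 4-byte char #5 = F0 9F 98 94.
Offset 16: leading byte 0xF4 = 11110100 → 4-byte char #6 = F4 89 95 94.
Offset 20: leading byte 0xE4 = 11100100 → 3-byte char #7 = E4 95 96.
Leading byte 0xE4 = 11100100 matches 1110xxxx → 3-byte sequence.
Byte 1: 0xE4 = 11100100, payload 0100 (4 bits).
Byte 2: 0x95 = 10010101 (10xxxxxx ✓), payload 010101.
Byte 3: 0x96 = 10010110 (10xxxxxx ✓), payload 010110.
Concatenate: 0100010101010110 = 0x4556 (16 bits → U+4556).

U+4556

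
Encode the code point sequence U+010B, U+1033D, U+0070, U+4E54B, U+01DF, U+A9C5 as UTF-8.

C4 8B F0 90 8C BD 70 F1 8E 95 8B C7 9F EA A7 85

U+010B: 2-byte form → C4 8B.
U+1033D: 4-byte form → F0 90 8C BD.
U+0070: 1-byte form → 70.
U+4E54B: 4-byte form → F1 8E 95 8B.
U+01DF: 2-byte form → C7 9F.
U+A9C5: 3-byte form → EA A7 85.
Concatenated (16 bytes): C4 8B F0 90 8C BD 70 F1 8E 95 8B C7 9F EA A7 85.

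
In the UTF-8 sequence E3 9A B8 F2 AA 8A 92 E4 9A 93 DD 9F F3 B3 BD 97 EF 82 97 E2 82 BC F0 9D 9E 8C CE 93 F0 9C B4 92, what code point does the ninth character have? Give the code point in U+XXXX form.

Offset 0: leading byte 0xE3 = 11100011 → 3-byte char #1 = E3 9A B8.
Offset 3: leading byte 0xF2 = 11110010 → 4-byte char #2 = F2 AA 8A 92.
Offset 7: leading byte 0xE4 = 11100100 → 3-byte char #3 = E4 9A 93.
Offset 10: leading byte 0xDD = 11011101 → 2-byte char #4 = DD 9F.
Offset 12: leading byte 0xF3 = 11110011 → 4-byte char #5 = F3 B3 BD 97.
Offset 16: leading byte 0xEF = 11101111 → 3-byte char #6 = EF 82 97.
Offset 19: leading byte 0xE2 = 11100010 → 3-byte char #7 = E2 82 BC.
Offset 22: leading byte 0xF0 = 11110000 → 4-byte char #8 = F0 9D 9E 8C.
Offset 26: leading byte 0xCE = 11001110 → 2-byte char #9 = CE 93.
Leading byte 0xCE = 11001110 matches 110xxxxx → 2-byte sequence.
Byte 1: 0xCE = 11001110, payload 01110 (5 bits).
Byte 2: 0x93 = 10010011 (10xxxxxx ✓), payload 010011.
Concatenate: 01110010011 = 0x393 (11 bits → U+0393).

U+0393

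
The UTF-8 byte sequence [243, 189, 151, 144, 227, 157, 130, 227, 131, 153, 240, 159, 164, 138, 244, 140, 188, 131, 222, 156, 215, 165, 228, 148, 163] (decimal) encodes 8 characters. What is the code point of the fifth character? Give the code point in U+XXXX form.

U+10CF03

Offset 0: leading byte 0xF3 = 11110011 → 4-byte char #1 = F3 BD 97 90.
Offset 4: leading byte 0xE3 = 11100011 → 3-byte char #2 = E3 9D 82.
Offset 7: leading byte 0xE3 = 11100011 → 3-byte char #3 = E3 83 99.
Offset 10: leading byte 0xF0 = 11110000 → 4-byte char #4 = F0 9F A4 8A.
Offset 14: leading byte 0xF4 = 11110100 → 4-byte char #5 = F4 8C BC 83.
Leading byte 0xF4 = 11110100 matches 11110xxx → 4-byte sequence.
Byte 1: 0xF4 = 11110100, payload 100 (3 bits).
Byte 2: 0x8C = 10001100 (10xxxxxx ✓), payload 001100.
Byte 3: 0xBC = 10111100 (10xxxxxx ✓), payload 111100.
Byte 4: 0x83 = 10000011 (10xxxxxx ✓), payload 000011.
Concatenate: 100001100111100000011 = 0x10CF03 (21 bits → U+10CF03).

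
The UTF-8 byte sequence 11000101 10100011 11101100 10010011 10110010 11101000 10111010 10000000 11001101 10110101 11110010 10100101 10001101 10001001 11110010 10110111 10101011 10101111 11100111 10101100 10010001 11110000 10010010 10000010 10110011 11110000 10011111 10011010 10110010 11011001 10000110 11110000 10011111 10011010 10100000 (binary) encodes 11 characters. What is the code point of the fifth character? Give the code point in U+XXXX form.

U+A5349

Offset 0: leading byte 0xC5 = 11000101 → 2-byte char #1 = C5 A3.
Offset 2: leading byte 0xEC = 11101100 → 3-byte char #2 = EC 93 B2.
Offset 5: leading byte 0xE8 = 11101000 → 3-byte char #3 = E8 BA 80.
Offset 8: leading byte 0xCD = 11001101 → 2-byte char #4 = CD B5.
Offset 10: leading byte 0xF2 = 11110010 → 4-byte char #5 = F2 A5 8D 89.
Leading byte 0xF2 = 11110010 matches 11110xxx → 4-byte sequence.
Byte 1: 0xF2 = 11110010, payload 010 (3 bits).
Byte 2: 0xA5 = 10100101 (10xxxxxx ✓), payload 100101.
Byte 3: 0x8D = 10001101 (10xxxxxx ✓), payload 001101.
Byte 4: 0x89 = 10001001 (10xxxxxx ✓), payload 001001.
Concatenate: 010100101001101001001 = 0xA5349 (21 bits → U+A5349).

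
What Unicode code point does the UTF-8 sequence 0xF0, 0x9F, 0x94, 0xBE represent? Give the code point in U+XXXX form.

Leading byte 0xF0 = 11110000 matches 11110xxx → 4-byte sequence.
Byte 1: 0xF0 = 11110000, payload 000 (3 bits).
Byte 2: 0x9F = 10011111 (10xxxxxx ✓), payload 011111.
Byte 3: 0x94 = 10010100 (10xxxxxx ✓), payload 010100.
Byte 4: 0xBE = 10111110 (10xxxxxx ✓), payload 111110.
Concatenate: 000011111010100111110 = 0x1F53E (21 bits → U+1F53E).

U+1F53E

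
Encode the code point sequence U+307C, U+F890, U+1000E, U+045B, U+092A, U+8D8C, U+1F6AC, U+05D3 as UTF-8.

E3 81 BC EF A2 90 F0 90 80 8E D1 9B E0 A4 AA E8 B6 8C F0 9F 9A AC D7 93

U+307C: 3-byte form → E3 81 BC.
U+F890: 3-byte form → EF A2 90.
U+1000E: 4-byte form → F0 90 80 8E.
U+045B: 2-byte form → D1 9B.
U+092A: 3-byte form → E0 A4 AA.
U+8D8C: 3-byte form → E8 B6 8C.
U+1F6AC: 4-byte form → F0 9F 9A AC.
U+05D3: 2-byte form → D7 93.
Concatenated (24 bytes): E3 81 BC EF A2 90 F0 90 80 8E D1 9B E0 A4 AA E8 B6 8C F0 9F 9A AC D7 93.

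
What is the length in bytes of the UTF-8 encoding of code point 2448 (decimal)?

3

U+0990 = 0x990. UTF-8 uses 1 byte below 0x80, 2 below 0x800, 3 below 0x10000, 4 up to 0x10FFFF. 0x990 is in U+0800–U+FFFF → 3 bytes.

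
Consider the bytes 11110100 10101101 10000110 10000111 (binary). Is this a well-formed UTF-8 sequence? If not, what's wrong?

Leading byte 0xF4 = 11110100 → 4-byte form.
Payload = 0x12D187, which exceeds U+10FFFF, the maximum Unicode code point. (Leading bytes F5–FF, or F4 followed by ≥ 0x90, are invalid.)

invalid (encodes a value above U+10FFFF)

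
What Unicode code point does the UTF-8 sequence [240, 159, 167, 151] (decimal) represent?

Leading byte 0xF0 = 11110000 matches 11110xxx → 4-byte sequence.
Byte 1: 0xF0 = 11110000, payload 000 (3 bits).
Byte 2: 0x9F = 10011111 (10xxxxxx ✓), payload 011111.
Byte 3: 0xA7 = 10100111 (10xxxxxx ✓), payload 100111.
Byte 4: 0x97 = 10010111 (10xxxxxx ✓), payload 010111.
Concatenate: 000011111100111010111 = 0x1F9D7 (21 bits → U+1F9D7).

U+1F9D7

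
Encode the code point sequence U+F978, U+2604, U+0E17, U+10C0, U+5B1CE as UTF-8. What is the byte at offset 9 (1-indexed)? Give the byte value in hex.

1-indexed offset 9 is 0-indexed offset 8.
U+F978 → 3-byte form EF A5 B8 at offsets 0–2.
U+2604 → 3-byte form E2 98 84 at offsets 3–5.
U+0E17 → 3-byte form E0 B8 97 at offsets 6–8.
Offset 8 falls in char 3's range; it's byte 3 of E0 B8 97 = 0x97.

0x97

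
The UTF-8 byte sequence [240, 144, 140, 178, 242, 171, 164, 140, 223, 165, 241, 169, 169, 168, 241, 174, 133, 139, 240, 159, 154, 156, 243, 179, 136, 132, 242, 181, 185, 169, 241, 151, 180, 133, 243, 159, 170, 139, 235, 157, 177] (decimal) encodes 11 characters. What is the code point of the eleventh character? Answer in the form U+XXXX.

U+B771

Offset 0: leading byte 0xF0 = 11110000 → 4-byte char #1 = F0 90 8C B2.
Offset 4: leading byte 0xF2 = 11110010 → 4-byte char #2 = F2 AB A4 8C.
Offset 8: leading byte 0xDF = 11011111 → 2-byte char #3 = DF A5.
Offset 10: leading byte 0xF1 = 11110001 → 4-byte char #4 = F1 A9 A9 A8.
Offset 14: leading byte 0xF1 = 11110001 → 4-byte char #5 = F1 AE 85 8B.
Offset 18: leading byte 0xF0 = 11110000 → 4-byte char #6 = F0 9F 9A 9C.
Offset 22: leading byte 0xF3 = 11110011 → 4-byte char #7 = F3 B3 88 84.
Offset 26: leading byte 0xF2 = 11110010 → 4-byte char #8 = F2 B5 B9 A9.
Offset 30: leading byte 0xF1 = 11110001 → 4-byte char #9 = F1 97 B4 85.
Offset 34: leading byte 0xF3 = 11110011 → 4-byte char #10 = F3 9F AA 8B.
Offset 38: leading byte 0xEB = 11101011 → 3-byte char #11 = EB 9D B1.
Leading byte 0xEB = 11101011 matches 1110xxxx → 3-byte sequence.
Byte 1: 0xEB = 11101011, payload 1011 (4 bits).
Byte 2: 0x9D = 10011101 (10xxxxxx ✓), payload 011101.
Byte 3: 0xB1 = 10110001 (10xxxxxx ✓), payload 110001.
Concatenate: 1011011101110001 = 0xB771 (16 bits → U+B771).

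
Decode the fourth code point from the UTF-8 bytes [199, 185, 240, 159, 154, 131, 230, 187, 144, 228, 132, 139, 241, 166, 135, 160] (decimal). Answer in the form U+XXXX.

U+410B

Offset 0: leading byte 0xC7 = 11000111 → 2-byte char #1 = C7 B9.
Offset 2: leading byte 0xF0 = 11110000 → 4-byte char #2 = F0 9F 9A 83.
Offset 6: leading byte 0xE6 = 11100110 → 3-byte char #3 = E6 BB 90.
Offset 9: leading byte 0xE4 = 11100100 → 3-byte char #4 = E4 84 8B.
Leading byte 0xE4 = 11100100 matches 1110xxxx → 3-byte sequence.
Byte 1: 0xE4 = 11100100, payload 0100 (4 bits).
Byte 2: 0x84 = 10000100 (10xxxxxx ✓), payload 000100.
Byte 3: 0x8B = 10001011 (10xxxxxx ✓), payload 001011.
Concatenate: 0100000100001011 = 0x410B (16 bits → U+410B).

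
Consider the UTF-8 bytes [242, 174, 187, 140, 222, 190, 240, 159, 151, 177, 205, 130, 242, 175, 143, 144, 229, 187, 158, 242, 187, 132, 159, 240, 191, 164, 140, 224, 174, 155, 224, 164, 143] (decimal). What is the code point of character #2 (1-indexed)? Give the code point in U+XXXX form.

Offset 0: leading byte 0xF2 = 11110010 → 4-byte char #1 = F2 AE BB 8C.
Offset 4: leading byte 0xDE = 11011110 → 2-byte char #2 = DE BE.
Leading byte 0xDE = 11011110 matches 110xxxxx → 2-byte sequence.
Byte 1: 0xDE = 11011110, payload 11110 (5 bits).
Byte 2: 0xBE = 10111110 (10xxxxxx ✓), payload 111110.
Concatenate: 11110111110 = 0x7BE (11 bits → U+07BE).

U+07BE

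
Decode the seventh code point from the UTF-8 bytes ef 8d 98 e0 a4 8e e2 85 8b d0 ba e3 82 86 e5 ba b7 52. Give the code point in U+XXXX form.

U+0052

Offset 0: leading byte 0xEF = 11101111 → 3-byte char #1 = EF 8D 98.
Offset 3: leading byte 0xE0 = 11100000 → 3-byte char #2 = E0 A4 8E.
Offset 6: leading byte 0xE2 = 11100010 → 3-byte char #3 = E2 85 8B.
Offset 9: leading byte 0xD0 = 11010000 → 2-byte char #4 = D0 BA.
Offset 11: leading byte 0xE3 = 11100011 → 3-byte char #5 = E3 82 86.
Offset 14: leading byte 0xE5 = 11100101 → 3-byte char #6 = E5 BA B7.
Offset 17: leading byte 0x52 = 01010010 → 1-byte char #7 = 52.
Leading byte 0x52 = 01010010 matches 0xxxxxxx → 1-byte sequence.
Byte 1: 0x52 = 01010010, payload 1010010 (7 bits).
Concatenate: 1010010 = 0x52 (7 bits → U+0052).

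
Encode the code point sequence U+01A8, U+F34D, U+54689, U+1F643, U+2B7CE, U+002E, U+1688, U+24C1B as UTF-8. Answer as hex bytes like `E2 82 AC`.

C6 A8 EF 8D 8D F1 94 9A 89 F0 9F 99 83 F0 AB 9F 8E 2E E1 9A 88 F0 A4 B0 9B

U+01A8: 2-byte form → C6 A8.
U+F34D: 3-byte form → EF 8D 8D.
U+54689: 4-byte form → F1 94 9A 89.
U+1F643: 4-byte form → F0 9F 99 83.
U+2B7CE: 4-byte form → F0 AB 9F 8E.
U+002E: 1-byte form → 2E.
U+1688: 3-byte form → E1 9A 88.
U+24C1B: 4-byte form → F0 A4 B0 9B.
Concatenated (25 bytes): C6 A8 EF 8D 8D F1 94 9A 89 F0 9F 99 83 F0 AB 9F 8E 2E E1 9A 88 F0 A4 B0 9B.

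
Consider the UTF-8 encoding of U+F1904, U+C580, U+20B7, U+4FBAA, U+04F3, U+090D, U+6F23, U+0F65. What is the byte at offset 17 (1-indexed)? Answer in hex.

0xE0

1-indexed offset 17 is 0-indexed offset 16.
U+F1904 → 4-byte form F3 B1 A4 84 at offsets 0–3.
U+C580 → 3-byte form EC 96 80 at offsets 4–6.
U+20B7 → 3-byte form E2 82 B7 at offsets 7–9.
U+4FBAA → 4-byte form F1 8F AE AA at offsets 10–13.
U+04F3 → 2-byte form D3 B3 at offsets 14–15.
U+090D → 3-byte form E0 A4 8D at offsets 16–18.
Offset 16 falls in char 6's range; it's byte 1 of E0 A4 8D = 0xE0.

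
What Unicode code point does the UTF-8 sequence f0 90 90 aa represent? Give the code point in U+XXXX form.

Leading byte 0xF0 = 11110000 matches 11110xxx → 4-byte sequence.
Byte 1: 0xF0 = 11110000, payload 000 (3 bits).
Byte 2: 0x90 = 10010000 (10xxxxxx ✓), payload 010000.
Byte 3: 0x90 = 10010000 (10xxxxxx ✓), payload 010000.
Byte 4: 0xAA = 10101010 (10xxxxxx ✓), payload 101010.
Concatenate: 000010000010000101010 = 0x1042A (21 bits → U+1042A).

U+1042A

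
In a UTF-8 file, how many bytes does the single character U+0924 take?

U+0924 = 0x924. UTF-8 uses 1 byte below 0x80, 2 below 0x800, 3 below 0x10000, 4 up to 0x10FFFF. 0x924 is in U+0800–U+FFFF → 3 bytes.

3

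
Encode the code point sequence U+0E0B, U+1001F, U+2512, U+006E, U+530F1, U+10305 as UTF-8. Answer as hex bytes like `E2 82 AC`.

E0 B8 8B F0 90 80 9F E2 94 92 6E F1 93 83 B1 F0 90 8C 85

U+0E0B: 3-byte form → E0 B8 8B.
U+1001F: 4-byte form → F0 90 80 9F.
U+2512: 3-byte form → E2 94 92.
U+006E: 1-byte form → 6E.
U+530F1: 4-byte form → F1 93 83 B1.
U+10305: 4-byte form → F0 90 8C 85.
Concatenated (19 bytes): E0 B8 8B F0 90 80 9F E2 94 92 6E F1 93 83 B1 F0 90 8C 85.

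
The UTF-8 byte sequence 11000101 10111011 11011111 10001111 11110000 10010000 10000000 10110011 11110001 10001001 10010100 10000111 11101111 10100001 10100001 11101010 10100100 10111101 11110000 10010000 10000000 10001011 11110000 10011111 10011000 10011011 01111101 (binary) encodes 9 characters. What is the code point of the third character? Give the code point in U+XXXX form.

Offset 0: leading byte 0xC5 = 11000101 → 2-byte char #1 = C5 BB.
Offset 2: leading byte 0xDF = 11011111 → 2-byte char #2 = DF 8F.
Offset 4: leading byte 0xF0 = 11110000 → 4-byte char #3 = F0 90 80 B3.
Leading byte 0xF0 = 11110000 matches 11110xxx → 4-byte sequence.
Byte 1: 0xF0 = 11110000, payload 000 (3 bits).
Byte 2: 0x90 = 10010000 (10xxxxxx ✓), payload 010000.
Byte 3: 0x80 = 10000000 (10xxxxxx ✓), payload 000000.
Byte 4: 0xB3 = 10110011 (10xxxxxx ✓), payload 110011.
Concatenate: 000010000000000110011 = 0x10033 (21 bits → U+10033).

U+10033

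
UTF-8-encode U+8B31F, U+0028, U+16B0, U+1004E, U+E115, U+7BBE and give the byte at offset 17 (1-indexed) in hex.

0xAE

1-indexed offset 17 is 0-indexed offset 16.
U+8B31F → 4-byte form F2 8B 8C 9F at offsets 0–3.
U+0028 → 1-byte form 28 at offsets 4–4.
U+16B0 → 3-byte form E1 9A B0 at offsets 5–7.
U+1004E → 4-byte form F0 90 81 8E at offsets 8–11.
U+E115 → 3-byte form EE 84 95 at offsets 12–14.
U+7BBE → 3-byte form E7 AE BE at offsets 15–17.
Offset 16 falls in char 6's range; it's byte 2 of E7 AE BE = 0xAE.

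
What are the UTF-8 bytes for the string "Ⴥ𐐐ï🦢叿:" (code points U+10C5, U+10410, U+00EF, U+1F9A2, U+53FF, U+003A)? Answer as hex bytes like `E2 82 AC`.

E1 83 85 F0 90 90 90 C3 AF F0 9F A6 A2 E5 8F BF 3A

U+10C5: 3-byte form → E1 83 85.
U+10410: 4-byte form → F0 90 90 90.
U+00EF: 2-byte form → C3 AF.
U+1F9A2: 4-byte form → F0 9F A6 A2.
U+53FF: 3-byte form → E5 8F BF.
U+003A: 1-byte form → 3A.
Concatenated (17 bytes): E1 83 85 F0 90 90 90 C3 AF F0 9F A6 A2 E5 8F BF 3A.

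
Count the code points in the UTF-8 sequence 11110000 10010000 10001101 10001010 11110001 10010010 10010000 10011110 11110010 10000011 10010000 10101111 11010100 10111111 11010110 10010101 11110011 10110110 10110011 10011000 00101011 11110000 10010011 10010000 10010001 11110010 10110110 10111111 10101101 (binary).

9

Byte at offset 0: 0xF0 = 11110000 → 4-byte char (#1). Advance 4.
Byte at offset 4: 0xF1 = 11110001 → 4-byte char (#2). Advance 4.
Byte at offset 8: 0xF2 = 11110010 → 4-byte char (#3). Advance 4.
Byte at offset 12: 0xD4 = 11010100 → 2-byte char (#4). Advance 2.
Byte at offset 14: 0xD6 = 11010110 → 2-byte char (#5). Advance 2.
Byte at offset 16: 0xF3 = 11110011 → 4-byte char (#6). Advance 4.
Byte at offset 20: 0x2B = 00101011 → 1-byte char (#7). Advance 1.
Byte at offset 21: 0xF0 = 11110000 → 4-byte char (#8). Advance 4.
Byte at offset 25: 0xF2 = 11110010 → 4-byte char (#9). Advance 4.
Reached end at offset 29 after 9 code points.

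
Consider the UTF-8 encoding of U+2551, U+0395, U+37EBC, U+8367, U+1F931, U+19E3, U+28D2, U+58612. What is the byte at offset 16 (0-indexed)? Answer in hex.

0xE1

U+2551 → 3-byte form E2 95 91 at offsets 0–2.
U+0395 → 2-byte form CE 95 at offsets 3–4.
U+37EBC → 4-byte form F0 B7 BA BC at offsets 5–8.
U+8367 → 3-byte form E8 8D A7 at offsets 9–11.
U+1F931 → 4-byte form F0 9F A4 B1 at offsets 12–15.
U+19E3 → 3-byte form E1 A7 A3 at offsets 16–18.
Offset 16 falls in char 6's range; it's byte 1 of E1 A7 A3 = 0xE1.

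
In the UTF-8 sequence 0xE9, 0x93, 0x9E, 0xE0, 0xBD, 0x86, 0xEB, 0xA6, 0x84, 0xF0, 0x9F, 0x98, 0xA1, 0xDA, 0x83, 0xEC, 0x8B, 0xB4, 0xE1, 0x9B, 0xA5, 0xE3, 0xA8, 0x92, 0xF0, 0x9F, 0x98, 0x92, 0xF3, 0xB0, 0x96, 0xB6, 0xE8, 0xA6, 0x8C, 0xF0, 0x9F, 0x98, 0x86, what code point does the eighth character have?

U+3A12

Offset 0: leading byte 0xE9 = 11101001 → 3-byte char #1 = E9 93 9E.
Offset 3: leading byte 0xE0 = 11100000 → 3-byte char #2 = E0 BD 86.
Offset 6: leading byte 0xEB = 11101011 → 3-byte char #3 = EB A6 84.
Offset 9: leading byte 0xF0 = 11110000 → 4-byte char #4 = F0 9F 98 A1.
Offset 13: leading byte 0xDA = 11011010 → 2-byte char #5 = DA 83.
Offset 15: leading byte 0xEC = 11101100 → 3-byte char #6 = EC 8B B4.
Offset 18: leading byte 0xE1 = 11100001 → 3-byte char #7 = E1 9B A5.
Offset 21: leading byte 0xE3 = 11100011 → 3-byte char #8 = E3 A8 92.
Leading byte 0xE3 = 11100011 matches 1110xxxx → 3-byte sequence.
Byte 1: 0xE3 = 11100011, payload 0011 (4 bits).
Byte 2: 0xA8 = 10101000 (10xxxxxx ✓), payload 101000.
Byte 3: 0x92 = 10010010 (10xxxxxx ✓), payload 010010.
Concatenate: 0011101000010010 = 0x3A12 (16 bits → U+3A12).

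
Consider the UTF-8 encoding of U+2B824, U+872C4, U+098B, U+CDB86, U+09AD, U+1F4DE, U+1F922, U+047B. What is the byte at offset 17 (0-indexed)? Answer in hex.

U+2B824 → 4-byte form F0 AB A0 A4 at offsets 0–3.
U+872C4 → 4-byte form F2 87 8B 84 at offsets 4–7.
U+098B → 3-byte form E0 A6 8B at offsets 8–10.
U+CDB86 → 4-byte form F3 8D AE 86 at offsets 11–14.
U+09AD → 3-byte form E0 A6 AD at offsets 15–17.
Offset 17 falls in char 5's range; it's byte 3 of E0 A6 AD = 0xAD.

0xAD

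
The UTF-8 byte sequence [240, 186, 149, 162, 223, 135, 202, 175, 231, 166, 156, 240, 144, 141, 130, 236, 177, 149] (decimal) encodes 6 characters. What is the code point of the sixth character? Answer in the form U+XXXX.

Offset 0: leading byte 0xF0 = 11110000 → 4-byte char #1 = F0 BA 95 A2.
Offset 4: leading byte 0xDF = 11011111 → 2-byte char #2 = DF 87.
Offset 6: leading byte 0xCA = 11001010 → 2-byte char #3 = CA AF.
Offset 8: leading byte 0xE7 = 11100111 → 3-byte char #4 = E7 A6 9C.
Offset 11: leading byte 0xF0 = 11110000 → 4-byte char #5 = F0 90 8D 82.
Offset 15: leading byte 0xEC = 11101100 → 3-byte char #6 = EC B1 95.
Leading byte 0xEC = 11101100 matches 1110xxxx → 3-byte sequence.
Byte 1: 0xEC = 11101100, payload 1100 (4 bits).
Byte 2: 0xB1 = 10110001 (10xxxxxx ✓), payload 110001.
Byte 3: 0x95 = 10010101 (10xxxxxx ✓), payload 010101.
Concatenate: 1100110001010101 = 0xCC55 (16 bits → U+CC55).

U+CC55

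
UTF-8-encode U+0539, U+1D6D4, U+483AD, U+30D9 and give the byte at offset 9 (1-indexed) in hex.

0x8E

1-indexed offset 9 is 0-indexed offset 8.
U+0539 → 2-byte form D4 B9 at offsets 0–1.
U+1D6D4 → 4-byte form F0 9D 9B 94 at offsets 2–5.
U+483AD → 4-byte form F1 88 8E AD at offsets 6–9.
Offset 8 falls in char 3's range; it's byte 3 of F1 88 8E AD = 0x8E.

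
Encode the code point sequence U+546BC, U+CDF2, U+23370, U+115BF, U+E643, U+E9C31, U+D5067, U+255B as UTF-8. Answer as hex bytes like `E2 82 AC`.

F1 94 9A BC EC B7 B2 F0 A3 8D B0 F0 91 96 BF EE 99 83 F3 A9 B0 B1 F3 95 81 A7 E2 95 9B

U+546BC: 4-byte form → F1 94 9A BC.
U+CDF2: 3-byte form → EC B7 B2.
U+23370: 4-byte form → F0 A3 8D B0.
U+115BF: 4-byte form → F0 91 96 BF.
U+E643: 3-byte form → EE 99 83.
U+E9C31: 4-byte form → F3 A9 B0 B1.
U+D5067: 4-byte form → F3 95 81 A7.
U+255B: 3-byte form → E2 95 9B.
Concatenated (29 bytes): F1 94 9A BC EC B7 B2 F0 A3 8D B0 F0 91 96 BF EE 99 83 F3 A9 B0 B1 F3 95 81 A7 E2 95 9B.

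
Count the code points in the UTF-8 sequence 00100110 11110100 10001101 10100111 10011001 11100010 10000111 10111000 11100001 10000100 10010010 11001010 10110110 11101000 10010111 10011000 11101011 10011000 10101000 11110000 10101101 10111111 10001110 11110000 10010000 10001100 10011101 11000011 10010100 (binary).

Byte at offset 0: 0x26 = 00100110 → 1-byte char (#1). Advance 1.
Byte at offset 1: 0xF4 = 11110100 → 4-byte char (#2). Advance 4.
Byte at offset 5: 0xE2 = 11100010 → 3-byte char (#3). Advance 3.
Byte at offset 8: 0xE1 = 11100001 → 3-byte char (#4). Advance 3.
Byte at offset 11: 0xCA = 11001010 → 2-byte char (#5). Advance 2.
Byte at offset 13: 0xE8 = 11101000 → 3-byte char (#6). Advance 3.
Byte at offset 16: 0xEB = 11101011 → 3-byte char (#7). Advance 3.
Byte at offset 19: 0xF0 = 11110000 → 4-byte char (#8). Advance 4.
Byte at offset 23: 0xF0 = 11110000 → 4-byte char (#9). Advance 4.
Byte at offset 27: 0xC3 = 11000011 → 2-byte char (#10). Advance 2.
Reached end at offset 29 after 10 code points.

10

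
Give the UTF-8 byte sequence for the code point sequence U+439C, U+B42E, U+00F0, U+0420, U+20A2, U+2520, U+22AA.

E4 8E 9C EB 90 AE C3 B0 D0 A0 E2 82 A2 E2 94 A0 E2 8A AA

U+439C: 3-byte form → E4 8E 9C.
U+B42E: 3-byte form → EB 90 AE.
U+00F0: 2-byte form → C3 B0.
U+0420: 2-byte form → D0 A0.
U+20A2: 3-byte form → E2 82 A2.
U+2520: 3-byte form → E2 94 A0.
U+22AA: 3-byte form → E2 8A AA.
Concatenated (19 bytes): E4 8E 9C EB 90 AE C3 B0 D0 A0 E2 82 A2 E2 94 A0 E2 8A AA.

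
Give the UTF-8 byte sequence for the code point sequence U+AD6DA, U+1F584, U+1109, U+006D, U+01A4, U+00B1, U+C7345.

F2 AD 9B 9A F0 9F 96 84 E1 84 89 6D C6 A4 C2 B1 F3 87 8D 85

U+AD6DA: 4-byte form → F2 AD 9B 9A.
U+1F584: 4-byte form → F0 9F 96 84.
U+1109: 3-byte form → E1 84 89.
U+006D: 1-byte form → 6D.
U+01A4: 2-byte form → C6 A4.
U+00B1: 2-byte form → C2 B1.
U+C7345: 4-byte form → F3 87 8D 85.
Concatenated (20 bytes): F2 AD 9B 9A F0 9F 96 84 E1 84 89 6D C6 A4 C2 B1 F3 87 8D 85.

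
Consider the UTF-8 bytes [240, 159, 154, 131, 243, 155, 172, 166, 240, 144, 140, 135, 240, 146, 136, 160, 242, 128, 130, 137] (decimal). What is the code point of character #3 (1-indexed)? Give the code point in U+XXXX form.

Offset 0: leading byte 0xF0 = 11110000 → 4-byte char #1 = F0 9F 9A 83.
Offset 4: leading byte 0xF3 = 11110011 → 4-byte char #2 = F3 9B AC A6.
Offset 8: leading byte 0xF0 = 11110000 → 4-byte char #3 = F0 90 8C 87.
Leading byte 0xF0 = 11110000 matches 11110xxx → 4-byte sequence.
Byte 1: 0xF0 = 11110000, payload 000 (3 bits).
Byte 2: 0x90 = 10010000 (10xxxxxx ✓), payload 010000.
Byte 3: 0x8C = 10001100 (10xxxxxx ✓), payload 001100.
Byte 4: 0x87 = 10000111 (10xxxxxx ✓), payload 000111.
Concatenate: 000010000001100000111 = 0x10307 (21 bits → U+10307).

U+10307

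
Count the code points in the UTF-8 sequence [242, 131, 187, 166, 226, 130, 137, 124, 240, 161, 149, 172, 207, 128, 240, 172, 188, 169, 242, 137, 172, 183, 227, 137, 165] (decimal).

Byte at offset 0: 0xF2 = 11110010 → 4-byte char (#1). Advance 4.
Byte at offset 4: 0xE2 = 11100010 → 3-byte char (#2). Advance 3.
Byte at offset 7: 0x7C = 01111100 → 1-byte char (#3). Advance 1.
Byte at offset 8: 0xF0 = 11110000 → 4-byte char (#4). Advance 4.
Byte at offset 12: 0xCF = 11001111 → 2-byte char (#5). Advance 2.
Byte at offset 14: 0xF0 = 11110000 → 4-byte char (#6). Advance 4.
Byte at offset 18: 0xF2 = 11110010 → 4-byte char (#7). Advance 4.
Byte at offset 22: 0xE3 = 11100011 → 3-byte char (#8). Advance 3.
Reached end at offset 25 after 8 code points.

8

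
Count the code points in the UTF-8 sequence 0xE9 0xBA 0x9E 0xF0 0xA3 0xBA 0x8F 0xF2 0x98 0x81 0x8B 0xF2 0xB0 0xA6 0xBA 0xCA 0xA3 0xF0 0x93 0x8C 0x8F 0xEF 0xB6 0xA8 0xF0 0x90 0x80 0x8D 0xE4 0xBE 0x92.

9

Byte at offset 0: 0xE9 = 11101001 → 3-byte char (#1). Advance 3.
Byte at offset 3: 0xF0 = 11110000 → 4-byte char (#2). Advance 4.
Byte at offset 7: 0xF2 = 11110010 → 4-byte char (#3). Advance 4.
Byte at offset 11: 0xF2 = 11110010 → 4-byte char (#4). Advance 4.
Byte at offset 15: 0xCA = 11001010 → 2-byte char (#5). Advance 2.
Byte at offset 17: 0xF0 = 11110000 → 4-byte char (#6). Advance 4.
Byte at offset 21: 0xEF = 11101111 → 3-byte char (#7). Advance 3.
Byte at offset 24: 0xF0 = 11110000 → 4-byte char (#8). Advance 4.
Byte at offset 28: 0xE4 = 11100100 → 3-byte char (#9). Advance 3.
Reached end at offset 31 after 9 code points.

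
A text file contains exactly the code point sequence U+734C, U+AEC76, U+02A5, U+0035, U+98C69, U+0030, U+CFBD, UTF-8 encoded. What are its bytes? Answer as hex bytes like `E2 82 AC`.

E7 8D 8C F2 AE B1 B6 CA A5 35 F2 98 B1 A9 30 EC BE BD

U+734C: 3-byte form → E7 8D 8C.
U+AEC76: 4-byte form → F2 AE B1 B6.
U+02A5: 2-byte form → CA A5.
U+0035: 1-byte form → 35.
U+98C69: 4-byte form → F2 98 B1 A9.
U+0030: 1-byte form → 30.
U+CFBD: 3-byte form → EC BE BD.
Concatenated (18 bytes): E7 8D 8C F2 AE B1 B6 CA A5 35 F2 98 B1 A9 30 EC BE BD.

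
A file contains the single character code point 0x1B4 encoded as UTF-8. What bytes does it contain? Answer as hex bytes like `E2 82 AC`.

U+01B4 = 0x1B4 = 436 decimal. In range U+0080–U+07FF → 2-byte form: 110xxxxx 10xxxxxx.
Binary (11 bits): 00110110100.
Split 5+6: 00110 | 110100.
Byte 1: 11000110 = 0xC6.
Byte 2: 10110100 = 0xB4.

C6 B4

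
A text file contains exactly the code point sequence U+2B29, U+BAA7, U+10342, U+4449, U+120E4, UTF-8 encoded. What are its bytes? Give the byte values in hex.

E2 AC A9 EB AA A7 F0 90 8D 82 E4 91 89 F0 92 83 A4

U+2B29: 3-byte form → E2 AC A9.
U+BAA7: 3-byte form → EB AA A7.
U+10342: 4-byte form → F0 90 8D 82.
U+4449: 3-byte form → E4 91 89.
U+120E4: 4-byte form → F0 92 83 A4.
Concatenated (17 bytes): E2 AC A9 EB AA A7 F0 90 8D 82 E4 91 89 F0 92 83 A4.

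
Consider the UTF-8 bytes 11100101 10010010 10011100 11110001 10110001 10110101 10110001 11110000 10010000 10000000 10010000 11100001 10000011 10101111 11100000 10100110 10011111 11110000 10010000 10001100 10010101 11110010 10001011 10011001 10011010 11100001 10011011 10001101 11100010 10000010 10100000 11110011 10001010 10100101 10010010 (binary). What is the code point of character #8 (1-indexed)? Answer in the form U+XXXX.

Offset 0: leading byte 0xE5 = 11100101 → 3-byte char #1 = E5 92 9C.
Offset 3: leading byte 0xF1 = 11110001 → 4-byte char #2 = F1 B1 B5 B1.
Offset 7: leading byte 0xF0 = 11110000 → 4-byte char #3 = F0 90 80 90.
Offset 11: leading byte 0xE1 = 11100001 → 3-byte char #4 = E1 83 AF.
Offset 14: leading byte 0xE0 = 11100000 → 3-byte char #5 = E0 A6 9F.
Offset 17: leading byte 0xF0 = 11110000 → 4-byte char #6 = F0 90 8C 95.
Offset 21: leading byte 0xF2 = 11110010 → 4-byte char #7 = F2 8B 99 9A.
Offset 25: leading byte 0xE1 = 11100001 → 3-byte char #8 = E1 9B 8D.
Leading byte 0xE1 = 11100001 matches 1110xxxx → 3-byte sequence.
Byte 1: 0xE1 = 11100001, payload 0001 (4 bits).
Byte 2: 0x9B = 10011011 (10xxxxxx ✓), payload 011011.
Byte 3: 0x8D = 10001101 (10xxxxxx ✓), payload 001101.
Concatenate: 0001011011001101 = 0x16CD (16 bits → U+16CD).

U+16CD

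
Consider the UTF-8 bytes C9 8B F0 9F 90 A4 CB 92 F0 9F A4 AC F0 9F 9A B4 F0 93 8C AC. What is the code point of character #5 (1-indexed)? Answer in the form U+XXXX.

Offset 0: leading byte 0xC9 = 11001001 → 2-byte char #1 = C9 8B.
Offset 2: leading byte 0xF0 = 11110000 → 4-byte char #2 = F0 9F 90 A4.
Offset 6: leading byte 0xCB = 11001011 → 2-byte char #3 = CB 92.
Offset 8: leading byte 0xF0 = 11110000 → 4-byte char #4 = F0 9F A4 AC.
Offset 12: leading byte 0xF0 = 11110000 → 4-byte char #5 = F0 9F 9A B4.
Leading byte 0xF0 = 11110000 matches 11110xxx → 4-byte sequence.
Byte 1: 0xF0 = 11110000, payload 000 (3 bits).
Byte 2: 0x9F = 10011111 (10xxxxxx ✓), payload 011111.
Byte 3: 0x9A = 10011010 (10xxxxxx ✓), payload 011010.
Byte 4: 0xB4 = 10110100 (10xxxxxx ✓), payload 110100.
Concatenate: 000011111011010110100 = 0x1F6B4 (21 bits → U+1F6B4).

U+1F6B4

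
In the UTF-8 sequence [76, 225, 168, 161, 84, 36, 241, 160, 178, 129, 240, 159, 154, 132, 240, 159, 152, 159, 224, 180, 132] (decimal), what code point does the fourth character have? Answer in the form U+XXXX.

U+0024

Offset 0: leading byte 0x4C = 01001100 → 1-byte char #1 = 4C.
Offset 1: leading byte 0xE1 = 11100001 → 3-byte char #2 = E1 A8 A1.
Offset 4: leading byte 0x54 = 01010100 → 1-byte char #3 = 54.
Offset 5: leading byte 0x24 = 00100100 → 1-byte char #4 = 24.
Leading byte 0x24 = 00100100 matches 0xxxxxxx → 1-byte sequence.
Byte 1: 0x24 = 00100100, payload 0100100 (7 bits).
Concatenate: 0100100 = 0x24 (7 bits → U+0024).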